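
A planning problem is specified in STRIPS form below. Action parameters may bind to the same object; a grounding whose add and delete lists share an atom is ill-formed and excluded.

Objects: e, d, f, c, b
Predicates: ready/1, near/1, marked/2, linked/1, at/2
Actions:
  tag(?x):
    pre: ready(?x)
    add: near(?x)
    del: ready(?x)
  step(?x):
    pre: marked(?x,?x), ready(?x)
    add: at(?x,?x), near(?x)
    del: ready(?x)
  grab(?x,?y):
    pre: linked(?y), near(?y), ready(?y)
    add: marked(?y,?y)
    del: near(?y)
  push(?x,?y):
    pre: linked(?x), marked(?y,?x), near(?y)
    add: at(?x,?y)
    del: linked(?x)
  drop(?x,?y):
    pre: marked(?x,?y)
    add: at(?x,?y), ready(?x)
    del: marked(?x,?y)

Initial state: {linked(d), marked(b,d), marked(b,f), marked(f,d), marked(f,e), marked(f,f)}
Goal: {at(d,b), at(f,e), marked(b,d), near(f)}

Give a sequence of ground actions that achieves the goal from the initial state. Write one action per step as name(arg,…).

1. drop(f,e)  →  {at(f,e), linked(d), marked(b,d), marked(b,f), marked(f,d), marked(f,f), ready(f)}
2. tag(f)  →  {at(f,e), linked(d), marked(b,d), marked(b,f), marked(f,d), marked(f,f), near(f)}
3. drop(b,f)  →  {at(b,f), at(f,e), linked(d), marked(b,d), marked(f,d), marked(f,f), near(f), ready(b)}
4. tag(b)  →  {at(b,f), at(f,e), linked(d), marked(b,d), marked(f,d), marked(f,f), near(b), near(f)}
5. push(d,b)  →  {at(b,f), at(d,b), at(f,e), marked(b,d), marked(f,d), marked(f,f), near(b), near(f)}

drop(f,e); tag(f); drop(b,f); tag(b); push(d,b)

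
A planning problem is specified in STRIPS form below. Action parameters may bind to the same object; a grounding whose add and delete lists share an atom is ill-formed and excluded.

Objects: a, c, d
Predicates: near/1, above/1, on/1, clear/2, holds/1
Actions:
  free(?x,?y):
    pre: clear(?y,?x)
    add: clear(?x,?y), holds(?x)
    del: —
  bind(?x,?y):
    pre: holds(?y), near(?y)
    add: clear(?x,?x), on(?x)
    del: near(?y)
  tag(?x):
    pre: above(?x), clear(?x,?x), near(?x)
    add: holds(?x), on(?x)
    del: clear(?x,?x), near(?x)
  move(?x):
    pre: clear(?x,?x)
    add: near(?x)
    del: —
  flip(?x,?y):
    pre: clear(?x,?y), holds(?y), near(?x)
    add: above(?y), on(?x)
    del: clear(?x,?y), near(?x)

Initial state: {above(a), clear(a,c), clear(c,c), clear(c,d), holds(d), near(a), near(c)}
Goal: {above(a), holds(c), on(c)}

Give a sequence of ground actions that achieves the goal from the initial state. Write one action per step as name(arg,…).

1. free(c,a)  →  {above(a), clear(a,c), clear(c,a), clear(c,c), clear(c,d), holds(c), holds(d), near(a), near(c)}
2. bind(c,c)  →  {above(a), clear(a,c), clear(c,a), clear(c,c), clear(c,d), holds(c), holds(d), near(a), on(c)}

free(c,a); bind(c,c)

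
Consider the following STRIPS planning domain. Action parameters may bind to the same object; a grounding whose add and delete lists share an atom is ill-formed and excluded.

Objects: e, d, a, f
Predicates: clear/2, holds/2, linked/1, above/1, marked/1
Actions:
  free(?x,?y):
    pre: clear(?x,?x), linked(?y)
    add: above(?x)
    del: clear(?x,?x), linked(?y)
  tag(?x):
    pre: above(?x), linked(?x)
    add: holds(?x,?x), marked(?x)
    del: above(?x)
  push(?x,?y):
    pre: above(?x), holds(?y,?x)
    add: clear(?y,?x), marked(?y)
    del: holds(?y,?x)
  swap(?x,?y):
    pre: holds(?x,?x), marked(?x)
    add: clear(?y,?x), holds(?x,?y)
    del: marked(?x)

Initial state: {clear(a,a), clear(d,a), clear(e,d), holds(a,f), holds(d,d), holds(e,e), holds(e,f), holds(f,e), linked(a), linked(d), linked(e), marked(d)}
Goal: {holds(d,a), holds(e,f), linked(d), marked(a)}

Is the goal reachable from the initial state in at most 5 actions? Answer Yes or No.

1. free(a,e)  →  {above(a), clear(d,a), clear(e,d), holds(a,f), holds(d,d), holds(e,e), holds(e,f), holds(f,e), linked(a), linked(d), marked(d)}
2. tag(a)  →  {clear(d,a), clear(e,d), holds(a,a), holds(a,f), holds(d,d), holds(e,e), holds(e,f), holds(f,e), linked(a), linked(d), marked(a), marked(d)}
3. swap(d,a)  →  {clear(a,d), clear(d,a), clear(e,d), holds(a,a), holds(a,f), holds(d,a), holds(d,d), holds(e,e), holds(e,f), holds(f,e), linked(a), linked(d), marked(a)}
optimal plan length = 3; 3 ≤ 5

Yes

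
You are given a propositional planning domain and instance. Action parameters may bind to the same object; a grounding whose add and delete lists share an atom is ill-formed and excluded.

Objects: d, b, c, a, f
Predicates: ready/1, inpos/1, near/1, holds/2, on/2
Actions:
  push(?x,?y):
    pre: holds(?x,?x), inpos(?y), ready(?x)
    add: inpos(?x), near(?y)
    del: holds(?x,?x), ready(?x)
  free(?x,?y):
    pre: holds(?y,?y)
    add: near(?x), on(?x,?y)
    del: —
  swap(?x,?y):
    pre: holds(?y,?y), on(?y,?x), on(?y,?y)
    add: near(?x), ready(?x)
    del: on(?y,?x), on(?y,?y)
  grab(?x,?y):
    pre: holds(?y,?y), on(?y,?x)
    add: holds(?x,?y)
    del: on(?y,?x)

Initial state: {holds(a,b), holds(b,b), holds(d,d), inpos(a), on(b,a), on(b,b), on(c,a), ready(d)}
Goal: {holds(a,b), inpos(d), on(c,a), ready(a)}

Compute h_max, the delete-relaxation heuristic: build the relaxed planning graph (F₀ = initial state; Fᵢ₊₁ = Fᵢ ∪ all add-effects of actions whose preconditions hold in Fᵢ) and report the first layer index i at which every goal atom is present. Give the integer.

F0 = init (8 atoms)
F1 = F0 ∪ {inpos(d), near(a), near(b), near(c), near(d), near(f), on(a,b), on(a,d), on(b,d), on(c,b), on(c,d), on(d,b), on(d,d), on(f,b), on(f,d), ready(a), ready(b)}  (25 atoms)
goal ⊆ F1  ⇒  h_max = 1

1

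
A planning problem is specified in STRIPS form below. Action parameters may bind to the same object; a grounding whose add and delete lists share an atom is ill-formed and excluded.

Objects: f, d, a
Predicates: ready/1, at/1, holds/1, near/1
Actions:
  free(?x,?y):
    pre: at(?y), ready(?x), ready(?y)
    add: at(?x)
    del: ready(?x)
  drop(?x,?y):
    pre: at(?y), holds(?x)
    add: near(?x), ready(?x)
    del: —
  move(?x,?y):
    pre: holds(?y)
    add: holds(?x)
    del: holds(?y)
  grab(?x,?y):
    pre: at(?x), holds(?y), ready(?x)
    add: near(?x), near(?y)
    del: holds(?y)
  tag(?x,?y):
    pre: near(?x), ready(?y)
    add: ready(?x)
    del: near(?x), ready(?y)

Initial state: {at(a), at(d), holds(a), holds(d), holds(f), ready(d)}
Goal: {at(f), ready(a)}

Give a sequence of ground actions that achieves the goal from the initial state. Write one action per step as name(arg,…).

drop(f,d); free(f,d); drop(a,f)

1. drop(f,d)  →  {at(a), at(d), holds(a), holds(d), holds(f), near(f), ready(d), ready(f)}
2. free(f,d)  →  {at(a), at(d), at(f), holds(a), holds(d), holds(f), near(f), ready(d)}
3. drop(a,f)  →  {at(a), at(d), at(f), holds(a), holds(d), holds(f), near(a), near(f), ready(a), ready(d)}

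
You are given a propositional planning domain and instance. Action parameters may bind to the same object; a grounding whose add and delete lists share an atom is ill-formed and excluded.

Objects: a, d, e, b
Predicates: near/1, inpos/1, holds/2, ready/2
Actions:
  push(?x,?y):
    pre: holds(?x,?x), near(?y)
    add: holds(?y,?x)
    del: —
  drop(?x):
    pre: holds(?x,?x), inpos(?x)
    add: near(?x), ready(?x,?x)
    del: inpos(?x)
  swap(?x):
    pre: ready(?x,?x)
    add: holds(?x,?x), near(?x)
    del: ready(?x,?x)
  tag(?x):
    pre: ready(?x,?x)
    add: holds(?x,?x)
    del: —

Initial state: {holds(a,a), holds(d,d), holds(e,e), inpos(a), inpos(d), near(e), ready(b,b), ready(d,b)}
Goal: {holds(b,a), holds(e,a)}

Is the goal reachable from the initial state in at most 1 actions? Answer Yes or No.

No

1. push(a,e)  →  {holds(a,a), holds(d,d), holds(e,a), holds(e,e), inpos(a), inpos(d), near(e), ready(b,b), ready(d,b)}
2. swap(b)  →  {holds(a,a), holds(b,b), holds(d,d), holds(e,a), holds(e,e), inpos(a), inpos(d), near(b), near(e), ready(d,b)}
3. push(a,b)  →  {holds(a,a), holds(b,a), holds(b,b), holds(d,d), holds(e,a), holds(e,e), inpos(a), inpos(d), near(b), near(e), ready(d,b)}
optimal plan length = 3; 3 > 1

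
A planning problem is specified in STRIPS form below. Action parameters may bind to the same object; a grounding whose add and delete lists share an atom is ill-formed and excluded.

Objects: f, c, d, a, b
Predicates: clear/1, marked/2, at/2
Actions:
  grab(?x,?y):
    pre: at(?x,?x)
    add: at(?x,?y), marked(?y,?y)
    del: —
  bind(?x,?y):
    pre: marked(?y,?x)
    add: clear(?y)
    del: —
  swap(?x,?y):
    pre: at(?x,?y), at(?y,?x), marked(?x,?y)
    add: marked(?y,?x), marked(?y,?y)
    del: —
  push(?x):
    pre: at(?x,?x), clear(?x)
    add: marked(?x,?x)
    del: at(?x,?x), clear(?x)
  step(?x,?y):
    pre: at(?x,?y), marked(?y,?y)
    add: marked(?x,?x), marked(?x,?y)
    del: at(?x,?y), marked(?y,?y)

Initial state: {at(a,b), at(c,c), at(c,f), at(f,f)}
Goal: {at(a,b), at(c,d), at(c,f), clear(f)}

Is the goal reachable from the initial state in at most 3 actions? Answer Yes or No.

Yes

1. grab(f,f)  →  {at(a,b), at(c,c), at(c,f), at(f,f), marked(f,f)}
2. grab(c,d)  →  {at(a,b), at(c,c), at(c,d), at(c,f), at(f,f), marked(d,d), marked(f,f)}
3. bind(f,f)  →  {at(a,b), at(c,c), at(c,d), at(c,f), at(f,f), clear(f), marked(d,d), marked(f,f)}
optimal plan length = 3; 3 ≤ 3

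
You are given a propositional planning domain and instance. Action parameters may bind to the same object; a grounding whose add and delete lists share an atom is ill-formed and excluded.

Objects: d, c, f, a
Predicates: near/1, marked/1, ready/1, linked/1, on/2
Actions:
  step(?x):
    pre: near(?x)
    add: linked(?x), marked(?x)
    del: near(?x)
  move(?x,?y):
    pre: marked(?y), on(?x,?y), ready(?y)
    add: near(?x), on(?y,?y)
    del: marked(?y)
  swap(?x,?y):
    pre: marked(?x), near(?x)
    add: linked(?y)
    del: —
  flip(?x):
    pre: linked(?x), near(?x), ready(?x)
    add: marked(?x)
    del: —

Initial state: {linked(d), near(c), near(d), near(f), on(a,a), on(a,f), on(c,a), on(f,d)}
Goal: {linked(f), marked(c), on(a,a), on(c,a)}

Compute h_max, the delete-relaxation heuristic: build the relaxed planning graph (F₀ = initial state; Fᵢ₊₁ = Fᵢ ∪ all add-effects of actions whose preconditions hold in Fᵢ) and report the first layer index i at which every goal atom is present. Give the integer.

F0 = init (8 atoms)
F1 = F0 ∪ {linked(c), linked(f), marked(c), marked(d), marked(f)}  (13 atoms)
goal ⊆ F1  ⇒  h_max = 1

1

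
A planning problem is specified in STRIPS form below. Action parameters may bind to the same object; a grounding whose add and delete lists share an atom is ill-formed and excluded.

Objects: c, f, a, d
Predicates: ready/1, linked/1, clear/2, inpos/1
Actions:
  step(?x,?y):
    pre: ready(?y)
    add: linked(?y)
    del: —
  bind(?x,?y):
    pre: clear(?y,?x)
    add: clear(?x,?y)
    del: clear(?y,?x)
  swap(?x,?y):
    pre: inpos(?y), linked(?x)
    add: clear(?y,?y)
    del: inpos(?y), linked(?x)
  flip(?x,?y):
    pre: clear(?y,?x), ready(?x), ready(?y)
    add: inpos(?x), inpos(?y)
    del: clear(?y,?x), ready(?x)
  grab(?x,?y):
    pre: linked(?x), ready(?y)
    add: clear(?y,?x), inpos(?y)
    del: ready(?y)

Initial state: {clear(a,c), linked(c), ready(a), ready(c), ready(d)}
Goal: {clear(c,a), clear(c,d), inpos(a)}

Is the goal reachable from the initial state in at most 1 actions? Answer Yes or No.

No

1. step(c,d)  →  {clear(a,c), linked(c), linked(d), ready(a), ready(c), ready(d)}
2. bind(c,a)  →  {clear(c,a), linked(c), linked(d), ready(a), ready(c), ready(d)}
3. grab(c,a)  →  {clear(a,c), clear(c,a), inpos(a), linked(c), linked(d), ready(c), ready(d)}
4. grab(d,c)  →  {clear(a,c), clear(c,a), clear(c,d), inpos(a), inpos(c), linked(c), linked(d), ready(d)}
optimal plan length = 4; 4 > 1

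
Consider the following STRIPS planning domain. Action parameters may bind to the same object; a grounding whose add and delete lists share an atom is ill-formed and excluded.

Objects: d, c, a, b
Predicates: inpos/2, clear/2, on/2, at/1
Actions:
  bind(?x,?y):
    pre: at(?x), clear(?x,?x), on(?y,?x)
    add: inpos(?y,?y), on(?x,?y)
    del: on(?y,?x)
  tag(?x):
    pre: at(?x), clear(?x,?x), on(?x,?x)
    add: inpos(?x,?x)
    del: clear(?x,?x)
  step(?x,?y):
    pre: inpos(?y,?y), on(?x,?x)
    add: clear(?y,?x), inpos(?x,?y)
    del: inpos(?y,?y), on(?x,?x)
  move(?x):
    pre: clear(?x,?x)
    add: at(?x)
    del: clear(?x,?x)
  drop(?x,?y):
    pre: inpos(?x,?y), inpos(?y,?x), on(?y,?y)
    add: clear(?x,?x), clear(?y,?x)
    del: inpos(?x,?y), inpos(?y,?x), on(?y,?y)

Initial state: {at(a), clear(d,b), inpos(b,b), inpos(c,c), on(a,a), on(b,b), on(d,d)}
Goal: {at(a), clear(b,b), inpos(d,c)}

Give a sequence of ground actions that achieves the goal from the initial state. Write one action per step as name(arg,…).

1. step(d,c)  →  {at(a), clear(c,d), clear(d,b), inpos(b,b), inpos(d,c), on(a,a), on(b,b)}
2. drop(b,b)  →  {at(a), clear(b,b), clear(c,d), clear(d,b), inpos(d,c), on(a,a)}

step(d,c); drop(b,b)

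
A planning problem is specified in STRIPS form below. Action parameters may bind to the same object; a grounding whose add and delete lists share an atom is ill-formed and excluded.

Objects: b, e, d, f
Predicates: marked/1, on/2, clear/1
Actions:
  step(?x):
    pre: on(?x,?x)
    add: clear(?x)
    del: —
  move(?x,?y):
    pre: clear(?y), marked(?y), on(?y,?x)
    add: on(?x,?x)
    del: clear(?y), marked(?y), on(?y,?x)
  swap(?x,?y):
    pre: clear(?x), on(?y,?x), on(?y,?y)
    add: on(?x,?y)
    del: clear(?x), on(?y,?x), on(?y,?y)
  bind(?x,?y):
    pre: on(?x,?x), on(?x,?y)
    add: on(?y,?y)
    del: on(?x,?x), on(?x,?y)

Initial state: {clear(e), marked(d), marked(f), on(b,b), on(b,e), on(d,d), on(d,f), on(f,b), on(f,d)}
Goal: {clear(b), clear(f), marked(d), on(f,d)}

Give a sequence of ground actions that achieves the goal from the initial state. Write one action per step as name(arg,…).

step(b); bind(d,f); step(f)

1. step(b)  →  {clear(b), clear(e), marked(d), marked(f), on(b,b), on(b,e), on(d,d), on(d,f), on(f,b), on(f,d)}
2. bind(d,f)  →  {clear(b), clear(e), marked(d), marked(f), on(b,b), on(b,e), on(f,b), on(f,d), on(f,f)}
3. step(f)  →  {clear(b), clear(e), clear(f), marked(d), marked(f), on(b,b), on(b,e), on(f,b), on(f,d), on(f,f)}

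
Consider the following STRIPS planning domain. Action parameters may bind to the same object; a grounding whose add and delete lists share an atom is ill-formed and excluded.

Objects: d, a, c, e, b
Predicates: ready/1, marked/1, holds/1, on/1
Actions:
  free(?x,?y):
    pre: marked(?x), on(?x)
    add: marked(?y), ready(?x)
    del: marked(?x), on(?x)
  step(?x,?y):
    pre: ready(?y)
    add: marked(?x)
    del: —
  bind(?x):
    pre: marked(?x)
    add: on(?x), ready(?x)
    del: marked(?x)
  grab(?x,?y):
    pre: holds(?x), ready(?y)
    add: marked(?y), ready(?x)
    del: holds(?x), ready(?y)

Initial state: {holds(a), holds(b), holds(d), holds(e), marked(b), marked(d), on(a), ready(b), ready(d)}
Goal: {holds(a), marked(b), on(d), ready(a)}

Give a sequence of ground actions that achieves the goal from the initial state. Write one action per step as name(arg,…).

1. step(a,d)  →  {holds(a), holds(b), holds(d), holds(e), marked(a), marked(b), marked(d), on(a), ready(b), ready(d)}
2. free(a,d)  →  {holds(a), holds(b), holds(d), holds(e), marked(b), marked(d), ready(a), ready(b), ready(d)}
3. bind(d)  →  {holds(a), holds(b), holds(d), holds(e), marked(b), on(d), ready(a), ready(b), ready(d)}

step(a,d); free(a,d); bind(d)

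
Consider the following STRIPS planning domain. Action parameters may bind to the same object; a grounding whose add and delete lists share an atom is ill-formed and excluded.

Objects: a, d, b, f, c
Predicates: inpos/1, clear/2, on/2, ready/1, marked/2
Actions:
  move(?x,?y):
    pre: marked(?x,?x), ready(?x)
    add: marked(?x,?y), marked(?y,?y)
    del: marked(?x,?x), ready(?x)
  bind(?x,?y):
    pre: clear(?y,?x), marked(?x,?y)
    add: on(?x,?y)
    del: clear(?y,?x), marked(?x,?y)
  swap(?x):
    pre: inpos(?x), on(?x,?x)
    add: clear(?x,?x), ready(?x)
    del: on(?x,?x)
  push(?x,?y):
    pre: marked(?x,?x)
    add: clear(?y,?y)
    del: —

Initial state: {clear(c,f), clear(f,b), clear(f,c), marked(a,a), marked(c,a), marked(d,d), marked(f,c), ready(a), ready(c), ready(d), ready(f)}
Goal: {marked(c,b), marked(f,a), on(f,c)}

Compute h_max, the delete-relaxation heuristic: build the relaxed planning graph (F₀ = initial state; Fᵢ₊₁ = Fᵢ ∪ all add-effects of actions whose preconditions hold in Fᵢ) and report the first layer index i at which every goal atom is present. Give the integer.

2

F0 = init (11 atoms)
F1 = F0 ∪ {clear(a,a), clear(b,b), clear(c,c), clear(d,d), clear(f,f), marked(a,b), marked(a,c), marked(a,d), marked(a,f), marked(b,b), marked(c,c), marked(d,a), marked(d,b), marked(d,c), marked(d,f), marked(f,f), on(f,c)}  (28 atoms)
F2 = F1 ∪ {marked(c,b), marked(c,d), marked(c,f), marked(f,a), marked(f,b), marked(f,d), on(a,a), on(b,b), on(c,c), on(d,d), on(f,f)}  (39 atoms)
goal ⊆ F2  ⇒  h_max = 2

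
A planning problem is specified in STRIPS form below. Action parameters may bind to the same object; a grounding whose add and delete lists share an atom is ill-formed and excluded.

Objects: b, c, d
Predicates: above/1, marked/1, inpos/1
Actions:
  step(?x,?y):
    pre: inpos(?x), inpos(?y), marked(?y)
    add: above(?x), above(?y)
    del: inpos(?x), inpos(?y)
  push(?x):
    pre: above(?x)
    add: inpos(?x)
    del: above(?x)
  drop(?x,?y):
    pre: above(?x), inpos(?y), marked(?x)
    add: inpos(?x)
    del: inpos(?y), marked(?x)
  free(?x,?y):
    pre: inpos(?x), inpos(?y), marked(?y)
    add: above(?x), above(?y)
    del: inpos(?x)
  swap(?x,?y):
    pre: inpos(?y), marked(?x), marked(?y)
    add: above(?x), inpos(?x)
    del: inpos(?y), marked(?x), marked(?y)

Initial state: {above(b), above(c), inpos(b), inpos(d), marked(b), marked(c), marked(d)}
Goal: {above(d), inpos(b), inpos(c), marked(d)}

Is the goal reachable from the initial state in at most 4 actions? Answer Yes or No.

Yes

1. step(d,d)  →  {above(b), above(c), above(d), inpos(b), marked(b), marked(c), marked(d)}
2. push(c)  →  {above(b), above(d), inpos(b), inpos(c), marked(b), marked(c), marked(d)}
optimal plan length = 2; 2 ≤ 4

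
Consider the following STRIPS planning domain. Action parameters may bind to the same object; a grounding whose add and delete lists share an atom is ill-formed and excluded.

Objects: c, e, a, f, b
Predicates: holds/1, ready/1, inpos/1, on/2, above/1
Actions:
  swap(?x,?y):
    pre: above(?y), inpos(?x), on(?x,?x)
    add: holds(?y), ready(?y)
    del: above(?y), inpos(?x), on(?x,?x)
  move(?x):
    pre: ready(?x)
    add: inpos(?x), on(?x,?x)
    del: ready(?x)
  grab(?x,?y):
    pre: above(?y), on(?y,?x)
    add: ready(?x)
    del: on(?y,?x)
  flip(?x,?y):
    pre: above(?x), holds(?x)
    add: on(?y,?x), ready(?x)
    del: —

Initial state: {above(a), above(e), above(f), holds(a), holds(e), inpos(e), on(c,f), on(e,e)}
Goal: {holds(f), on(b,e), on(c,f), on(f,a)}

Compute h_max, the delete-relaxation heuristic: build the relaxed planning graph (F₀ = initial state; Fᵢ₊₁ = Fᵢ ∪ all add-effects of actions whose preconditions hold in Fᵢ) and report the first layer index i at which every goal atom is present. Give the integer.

F0 = init (8 atoms)
F1 = F0 ∪ {holds(f), on(a,a), on(a,e), on(b,a), on(b,e), on(c,a), on(c,e), on(e,a), on(f,a), on(f,e), ready(a), ready(e), ready(f)}  (21 atoms)
goal ⊆ F1  ⇒  h_max = 1

1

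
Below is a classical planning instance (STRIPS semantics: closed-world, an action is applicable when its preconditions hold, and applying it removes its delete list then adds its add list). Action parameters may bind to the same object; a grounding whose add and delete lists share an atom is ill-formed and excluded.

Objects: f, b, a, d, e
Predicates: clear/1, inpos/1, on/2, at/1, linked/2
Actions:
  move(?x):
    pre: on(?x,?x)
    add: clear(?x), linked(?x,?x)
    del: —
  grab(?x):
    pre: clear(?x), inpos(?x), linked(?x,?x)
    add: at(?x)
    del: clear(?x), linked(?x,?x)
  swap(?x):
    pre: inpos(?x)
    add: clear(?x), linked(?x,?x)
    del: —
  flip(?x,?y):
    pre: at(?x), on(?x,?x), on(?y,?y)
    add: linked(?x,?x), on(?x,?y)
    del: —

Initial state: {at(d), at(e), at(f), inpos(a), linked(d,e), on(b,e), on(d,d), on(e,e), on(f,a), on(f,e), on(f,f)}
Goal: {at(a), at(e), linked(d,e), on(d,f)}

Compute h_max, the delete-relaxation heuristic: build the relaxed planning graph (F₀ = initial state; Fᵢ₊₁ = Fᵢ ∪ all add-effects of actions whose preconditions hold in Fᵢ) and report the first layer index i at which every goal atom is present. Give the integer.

2

F0 = init (11 atoms)
F1 = F0 ∪ {clear(a), clear(d), clear(e), clear(f), linked(a,a), linked(d,d), linked(e,e), linked(f,f), on(d,e), on(d,f), on(e,d), on(e,f), on(f,d)}  (24 atoms)
F2 = F1 ∪ {at(a)}  (25 atoms)
goal ⊆ F2  ⇒  h_max = 2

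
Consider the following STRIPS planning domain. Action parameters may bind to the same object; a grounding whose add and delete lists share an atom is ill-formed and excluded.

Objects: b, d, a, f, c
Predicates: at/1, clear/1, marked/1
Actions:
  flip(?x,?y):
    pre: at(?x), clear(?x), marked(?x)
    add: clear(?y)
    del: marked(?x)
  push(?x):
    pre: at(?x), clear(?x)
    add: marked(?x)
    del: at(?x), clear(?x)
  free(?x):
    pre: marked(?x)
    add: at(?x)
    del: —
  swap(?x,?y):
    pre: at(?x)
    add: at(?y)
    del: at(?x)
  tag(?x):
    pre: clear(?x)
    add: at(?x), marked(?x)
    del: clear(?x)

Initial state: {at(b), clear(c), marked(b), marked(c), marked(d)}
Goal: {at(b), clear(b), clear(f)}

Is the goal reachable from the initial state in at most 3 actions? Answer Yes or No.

Yes

1. free(c)  →  {at(b), at(c), clear(c), marked(b), marked(c), marked(d)}
2. flip(c,b)  →  {at(b), at(c), clear(b), clear(c), marked(b), marked(d)}
3. flip(b,f)  →  {at(b), at(c), clear(b), clear(c), clear(f), marked(d)}
optimal plan length = 3; 3 ≤ 3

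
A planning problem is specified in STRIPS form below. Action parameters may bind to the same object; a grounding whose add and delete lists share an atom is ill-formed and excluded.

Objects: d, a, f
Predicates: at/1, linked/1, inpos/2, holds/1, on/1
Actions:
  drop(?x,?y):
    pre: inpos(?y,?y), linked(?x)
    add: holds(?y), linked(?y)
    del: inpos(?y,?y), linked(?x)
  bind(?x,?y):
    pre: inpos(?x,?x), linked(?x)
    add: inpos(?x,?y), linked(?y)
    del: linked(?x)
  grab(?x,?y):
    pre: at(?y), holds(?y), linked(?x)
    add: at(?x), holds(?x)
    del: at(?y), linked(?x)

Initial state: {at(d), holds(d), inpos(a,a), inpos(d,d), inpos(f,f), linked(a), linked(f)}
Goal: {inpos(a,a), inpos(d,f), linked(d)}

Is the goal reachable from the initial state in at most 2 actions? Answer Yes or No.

1. bind(a,d)  →  {at(d), holds(d), inpos(a,a), inpos(a,d), inpos(d,d), inpos(f,f), linked(d), linked(f)}
2. bind(d,f)  →  {at(d), holds(d), inpos(a,a), inpos(a,d), inpos(d,d), inpos(d,f), inpos(f,f), linked(f)}
3. drop(f,d)  →  {at(d), holds(d), inpos(a,a), inpos(a,d), inpos(d,f), inpos(f,f), linked(d)}
optimal plan length = 3; 3 > 2

No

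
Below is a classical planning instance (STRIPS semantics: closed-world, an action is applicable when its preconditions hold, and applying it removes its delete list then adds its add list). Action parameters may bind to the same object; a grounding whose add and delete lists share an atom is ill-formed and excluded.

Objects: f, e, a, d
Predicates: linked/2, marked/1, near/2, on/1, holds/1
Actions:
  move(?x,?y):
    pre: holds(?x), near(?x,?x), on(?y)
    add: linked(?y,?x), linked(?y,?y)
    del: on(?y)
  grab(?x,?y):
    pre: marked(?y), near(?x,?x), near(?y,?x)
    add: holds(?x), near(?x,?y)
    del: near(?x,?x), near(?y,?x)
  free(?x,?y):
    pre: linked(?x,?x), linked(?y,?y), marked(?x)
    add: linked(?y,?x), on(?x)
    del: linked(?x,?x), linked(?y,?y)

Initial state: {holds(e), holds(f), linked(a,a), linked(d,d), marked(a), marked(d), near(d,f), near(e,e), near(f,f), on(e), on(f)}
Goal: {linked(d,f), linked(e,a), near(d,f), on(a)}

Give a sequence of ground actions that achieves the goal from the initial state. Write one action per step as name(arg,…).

1. move(f,f)  →  {holds(e), holds(f), linked(a,a), linked(d,d), linked(f,f), marked(a), marked(d), near(d,f), near(e,e), near(f,f), on(e)}
2. move(f,e)  →  {holds(e), holds(f), linked(a,a), linked(d,d), linked(e,e), linked(e,f), linked(f,f), marked(a), marked(d), near(d,f), near(e,e), near(f,f)}
3. free(a,e)  →  {holds(e), holds(f), linked(d,d), linked(e,a), linked(e,f), linked(f,f), marked(a), marked(d), near(d,f), near(e,e), near(f,f), on(a)}
4. free(d,f)  →  {holds(e), holds(f), linked(e,a), linked(e,f), linked(f,d), marked(a), marked(d), near(d,f), near(e,e), near(f,f), on(a), on(d)}
5. move(f,d)  →  {holds(e), holds(f), linked(d,d), linked(d,f), linked(e,a), linked(e,f), linked(f,d), marked(a), marked(d), near(d,f), near(e,e), near(f,f), on(a)}

move(f,f); move(f,e); free(a,e); free(d,f); move(f,d)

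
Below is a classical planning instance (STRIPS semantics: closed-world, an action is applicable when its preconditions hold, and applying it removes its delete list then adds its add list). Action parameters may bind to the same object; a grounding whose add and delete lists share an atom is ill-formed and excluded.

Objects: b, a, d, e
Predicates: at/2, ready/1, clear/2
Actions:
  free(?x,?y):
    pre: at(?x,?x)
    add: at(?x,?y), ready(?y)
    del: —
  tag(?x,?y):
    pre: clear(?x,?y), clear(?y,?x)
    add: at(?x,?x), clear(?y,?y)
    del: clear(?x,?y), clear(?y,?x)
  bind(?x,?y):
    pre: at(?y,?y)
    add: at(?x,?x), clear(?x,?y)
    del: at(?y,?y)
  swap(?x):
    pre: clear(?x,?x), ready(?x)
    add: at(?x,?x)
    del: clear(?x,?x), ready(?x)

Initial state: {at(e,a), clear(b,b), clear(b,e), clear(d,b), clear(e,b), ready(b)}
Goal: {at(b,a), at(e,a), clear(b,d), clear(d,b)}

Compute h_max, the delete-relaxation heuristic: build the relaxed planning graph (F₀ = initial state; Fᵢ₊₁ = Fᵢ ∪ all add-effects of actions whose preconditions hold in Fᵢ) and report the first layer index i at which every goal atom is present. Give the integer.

3

F0 = init (6 atoms)
F1 = F0 ∪ {at(b,b), at(e,e), clear(e,e)}  (9 atoms)
F2 = F1 ∪ {at(a,a), at(b,a), at(b,d), at(b,e), at(d,d), at(e,b), at(e,d), clear(a,b), clear(a,e), clear(d,e), ready(a), ready(d), ready(e)}  (22 atoms)
F3 = F2 ∪ {at(a,b), at(a,d), at(a,e), at(d,a), at(d,b), at(d,e), clear(a,d), clear(b,a), clear(b,d), clear(d,a), clear(e,a), clear(e,d)}  (34 atoms)
goal ⊆ F3  ⇒  h_max = 3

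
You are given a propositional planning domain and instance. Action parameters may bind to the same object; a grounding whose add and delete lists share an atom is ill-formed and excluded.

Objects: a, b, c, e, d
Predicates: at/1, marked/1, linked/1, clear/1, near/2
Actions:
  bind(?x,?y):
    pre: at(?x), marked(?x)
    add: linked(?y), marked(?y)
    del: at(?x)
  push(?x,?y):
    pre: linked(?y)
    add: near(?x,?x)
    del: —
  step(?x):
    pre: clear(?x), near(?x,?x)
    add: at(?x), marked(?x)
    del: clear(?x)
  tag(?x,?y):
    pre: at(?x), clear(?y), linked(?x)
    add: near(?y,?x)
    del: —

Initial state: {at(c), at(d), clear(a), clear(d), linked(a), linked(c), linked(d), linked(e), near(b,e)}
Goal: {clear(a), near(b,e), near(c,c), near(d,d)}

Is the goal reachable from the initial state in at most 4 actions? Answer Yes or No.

1. push(c,a)  →  {at(c), at(d), clear(a), clear(d), linked(a), linked(c), linked(d), linked(e), near(b,e), near(c,c)}
2. push(d,a)  →  {at(c), at(d), clear(a), clear(d), linked(a), linked(c), linked(d), linked(e), near(b,e), near(c,c), near(d,d)}
optimal plan length = 2; 2 ≤ 4

Yes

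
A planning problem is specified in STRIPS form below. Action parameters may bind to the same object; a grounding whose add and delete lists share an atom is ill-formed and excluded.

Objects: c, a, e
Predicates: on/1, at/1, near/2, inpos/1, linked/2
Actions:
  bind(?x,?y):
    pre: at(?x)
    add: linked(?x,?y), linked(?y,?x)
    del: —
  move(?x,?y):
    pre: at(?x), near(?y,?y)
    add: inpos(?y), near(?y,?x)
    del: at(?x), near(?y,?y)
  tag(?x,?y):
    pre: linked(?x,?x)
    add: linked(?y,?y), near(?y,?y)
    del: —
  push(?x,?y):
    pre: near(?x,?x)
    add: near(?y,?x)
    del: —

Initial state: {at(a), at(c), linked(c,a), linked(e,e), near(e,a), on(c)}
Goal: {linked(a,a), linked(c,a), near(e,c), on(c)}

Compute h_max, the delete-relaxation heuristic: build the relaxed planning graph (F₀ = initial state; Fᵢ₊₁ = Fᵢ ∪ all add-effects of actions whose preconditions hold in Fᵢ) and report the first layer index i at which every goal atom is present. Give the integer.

F0 = init (6 atoms)
F1 = F0 ∪ {linked(a,a), linked(a,c), linked(a,e), linked(c,c), linked(c,e), linked(e,a), linked(e,c), near(a,a), near(c,c), near(e,e)}  (16 atoms)
F2 = F1 ∪ {inpos(a), inpos(c), inpos(e), near(a,c), near(a,e), near(c,a), near(c,e), near(e,c)}  (24 atoms)
goal ⊆ F2  ⇒  h_max = 2

2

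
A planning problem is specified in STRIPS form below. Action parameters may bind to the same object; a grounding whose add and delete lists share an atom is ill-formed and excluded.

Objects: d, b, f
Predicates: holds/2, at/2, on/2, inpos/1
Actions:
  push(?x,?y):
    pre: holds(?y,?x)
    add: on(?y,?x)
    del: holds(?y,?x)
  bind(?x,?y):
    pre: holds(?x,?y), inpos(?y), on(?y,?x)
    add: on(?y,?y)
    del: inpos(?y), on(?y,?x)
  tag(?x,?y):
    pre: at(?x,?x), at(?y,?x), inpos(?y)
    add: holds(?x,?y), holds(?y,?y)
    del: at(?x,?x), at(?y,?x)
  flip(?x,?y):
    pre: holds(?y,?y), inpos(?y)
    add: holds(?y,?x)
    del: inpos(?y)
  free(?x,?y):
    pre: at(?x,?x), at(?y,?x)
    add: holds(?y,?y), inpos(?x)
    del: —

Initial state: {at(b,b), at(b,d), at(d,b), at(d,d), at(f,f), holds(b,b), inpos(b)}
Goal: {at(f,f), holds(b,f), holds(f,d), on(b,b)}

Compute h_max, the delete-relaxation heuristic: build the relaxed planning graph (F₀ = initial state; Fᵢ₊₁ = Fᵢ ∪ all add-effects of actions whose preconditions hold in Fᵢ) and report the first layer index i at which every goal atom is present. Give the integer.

F0 = init (7 atoms)
F1 = F0 ∪ {holds(b,d), holds(b,f), holds(d,b), holds(d,d), holds(f,f), inpos(d), inpos(f), on(b,b)}  (15 atoms)
F2 = F1 ∪ {holds(d,f), holds(f,b), holds(f,d), on(b,d), on(b,f), on(d,b), on(d,d), on(f,f)}  (23 atoms)
goal ⊆ F2  ⇒  h_max = 2

2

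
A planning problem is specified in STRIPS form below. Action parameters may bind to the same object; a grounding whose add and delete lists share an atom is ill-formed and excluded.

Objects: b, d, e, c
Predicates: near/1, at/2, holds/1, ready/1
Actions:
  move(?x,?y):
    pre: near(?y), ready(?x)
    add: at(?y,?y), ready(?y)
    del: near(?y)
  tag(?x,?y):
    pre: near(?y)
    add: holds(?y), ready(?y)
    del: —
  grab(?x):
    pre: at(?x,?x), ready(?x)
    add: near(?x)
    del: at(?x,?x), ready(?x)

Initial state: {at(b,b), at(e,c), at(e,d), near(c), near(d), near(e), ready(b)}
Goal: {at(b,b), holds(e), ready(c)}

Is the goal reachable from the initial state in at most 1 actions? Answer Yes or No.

No

1. move(b,c)  →  {at(b,b), at(c,c), at(e,c), at(e,d), near(d), near(e), ready(b), ready(c)}
2. tag(b,e)  →  {at(b,b), at(c,c), at(e,c), at(e,d), holds(e), near(d), near(e), ready(b), ready(c), ready(e)}
optimal plan length = 2; 2 > 1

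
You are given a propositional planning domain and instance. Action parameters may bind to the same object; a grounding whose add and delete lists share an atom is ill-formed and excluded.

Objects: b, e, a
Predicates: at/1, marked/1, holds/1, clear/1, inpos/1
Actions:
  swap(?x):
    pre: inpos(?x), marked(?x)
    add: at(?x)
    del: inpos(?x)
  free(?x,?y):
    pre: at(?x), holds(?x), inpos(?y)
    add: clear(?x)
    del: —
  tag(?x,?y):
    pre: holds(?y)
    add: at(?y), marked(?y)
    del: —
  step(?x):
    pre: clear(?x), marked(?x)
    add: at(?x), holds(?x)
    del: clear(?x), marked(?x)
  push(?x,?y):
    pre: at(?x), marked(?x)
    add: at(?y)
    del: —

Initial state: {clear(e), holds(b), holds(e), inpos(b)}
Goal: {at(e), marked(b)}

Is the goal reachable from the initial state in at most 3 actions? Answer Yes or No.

Yes

1. tag(b,b)  →  {at(b), clear(e), holds(b), holds(e), inpos(b), marked(b)}
2. tag(b,e)  →  {at(b), at(e), clear(e), holds(b), holds(e), inpos(b), marked(b), marked(e)}
optimal plan length = 2; 2 ≤ 3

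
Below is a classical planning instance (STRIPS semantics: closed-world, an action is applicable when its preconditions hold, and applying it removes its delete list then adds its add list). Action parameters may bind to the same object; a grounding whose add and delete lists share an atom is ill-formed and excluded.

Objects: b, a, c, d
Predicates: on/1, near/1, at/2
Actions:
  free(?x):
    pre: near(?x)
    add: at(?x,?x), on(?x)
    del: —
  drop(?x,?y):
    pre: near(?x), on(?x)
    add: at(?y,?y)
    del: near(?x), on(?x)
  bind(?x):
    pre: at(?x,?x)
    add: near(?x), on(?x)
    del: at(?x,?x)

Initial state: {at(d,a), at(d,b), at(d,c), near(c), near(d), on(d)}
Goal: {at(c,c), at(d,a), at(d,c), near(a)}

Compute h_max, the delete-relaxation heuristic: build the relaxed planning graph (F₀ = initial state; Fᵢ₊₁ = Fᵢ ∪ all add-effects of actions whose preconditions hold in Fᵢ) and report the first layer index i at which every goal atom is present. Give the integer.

F0 = init (6 atoms)
F1 = F0 ∪ {at(a,a), at(b,b), at(c,c), at(d,d), on(c)}  (11 atoms)
F2 = F1 ∪ {near(a), near(b), on(a), on(b)}  (15 atoms)
goal ⊆ F2  ⇒  h_max = 2

2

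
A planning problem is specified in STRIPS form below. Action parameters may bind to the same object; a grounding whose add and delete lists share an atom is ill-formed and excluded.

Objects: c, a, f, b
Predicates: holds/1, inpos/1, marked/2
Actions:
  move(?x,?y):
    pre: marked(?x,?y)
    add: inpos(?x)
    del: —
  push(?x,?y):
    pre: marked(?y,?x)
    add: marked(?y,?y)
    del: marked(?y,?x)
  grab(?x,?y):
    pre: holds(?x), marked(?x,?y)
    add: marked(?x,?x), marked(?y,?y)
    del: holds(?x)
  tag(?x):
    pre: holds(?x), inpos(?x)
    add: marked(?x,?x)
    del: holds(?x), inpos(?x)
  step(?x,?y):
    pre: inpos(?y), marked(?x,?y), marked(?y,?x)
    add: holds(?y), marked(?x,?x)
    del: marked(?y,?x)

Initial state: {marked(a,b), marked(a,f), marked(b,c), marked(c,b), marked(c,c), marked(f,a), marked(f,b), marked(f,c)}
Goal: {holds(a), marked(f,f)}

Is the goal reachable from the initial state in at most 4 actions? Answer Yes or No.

Yes

1. move(a,f)  →  {inpos(a), marked(a,b), marked(a,f), marked(b,c), marked(c,b), marked(c,c), marked(f,a), marked(f,b), marked(f,c)}
2. step(f,a)  →  {holds(a), inpos(a), marked(a,b), marked(b,c), marked(c,b), marked(c,c), marked(f,a), marked(f,b), marked(f,c), marked(f,f)}
optimal plan length = 2; 2 ≤ 4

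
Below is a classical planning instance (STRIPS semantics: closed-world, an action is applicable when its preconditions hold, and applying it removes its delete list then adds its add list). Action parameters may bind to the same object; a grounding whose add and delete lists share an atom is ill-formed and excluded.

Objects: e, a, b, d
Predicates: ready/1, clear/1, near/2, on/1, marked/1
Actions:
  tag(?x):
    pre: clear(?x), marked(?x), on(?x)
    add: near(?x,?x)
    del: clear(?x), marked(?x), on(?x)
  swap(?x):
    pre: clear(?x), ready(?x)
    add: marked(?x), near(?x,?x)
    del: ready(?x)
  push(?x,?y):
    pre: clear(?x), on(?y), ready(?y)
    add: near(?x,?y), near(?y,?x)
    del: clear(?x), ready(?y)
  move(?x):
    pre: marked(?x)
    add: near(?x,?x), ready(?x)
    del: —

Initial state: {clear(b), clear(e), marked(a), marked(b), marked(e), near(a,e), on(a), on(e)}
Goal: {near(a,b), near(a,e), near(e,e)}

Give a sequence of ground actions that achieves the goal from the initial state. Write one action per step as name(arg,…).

tag(e); move(a); push(b,a)

1. tag(e)  →  {clear(b), marked(a), marked(b), near(a,e), near(e,e), on(a)}
2. move(a)  →  {clear(b), marked(a), marked(b), near(a,a), near(a,e), near(e,e), on(a), ready(a)}
3. push(b,a)  →  {marked(a), marked(b), near(a,a), near(a,b), near(a,e), near(b,a), near(e,e), on(a)}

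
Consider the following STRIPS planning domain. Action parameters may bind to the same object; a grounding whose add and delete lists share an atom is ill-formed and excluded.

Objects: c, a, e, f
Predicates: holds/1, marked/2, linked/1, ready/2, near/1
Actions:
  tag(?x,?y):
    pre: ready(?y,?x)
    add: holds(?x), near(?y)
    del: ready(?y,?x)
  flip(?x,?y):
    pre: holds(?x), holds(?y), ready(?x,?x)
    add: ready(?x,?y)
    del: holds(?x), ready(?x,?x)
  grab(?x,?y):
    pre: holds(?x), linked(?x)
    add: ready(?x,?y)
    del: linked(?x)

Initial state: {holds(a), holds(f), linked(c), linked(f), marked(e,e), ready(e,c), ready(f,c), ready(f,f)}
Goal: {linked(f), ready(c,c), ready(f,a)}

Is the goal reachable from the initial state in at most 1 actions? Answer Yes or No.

No

1. tag(c,e)  →  {holds(a), holds(c), holds(f), linked(c), linked(f), marked(e,e), near(e), ready(f,c), ready(f,f)}
2. flip(f,a)  →  {holds(a), holds(c), linked(c), linked(f), marked(e,e), near(e), ready(f,a), ready(f,c)}
3. grab(c,c)  →  {holds(a), holds(c), linked(f), marked(e,e), near(e), ready(c,c), ready(f,a), ready(f,c)}
optimal plan length = 3; 3 > 1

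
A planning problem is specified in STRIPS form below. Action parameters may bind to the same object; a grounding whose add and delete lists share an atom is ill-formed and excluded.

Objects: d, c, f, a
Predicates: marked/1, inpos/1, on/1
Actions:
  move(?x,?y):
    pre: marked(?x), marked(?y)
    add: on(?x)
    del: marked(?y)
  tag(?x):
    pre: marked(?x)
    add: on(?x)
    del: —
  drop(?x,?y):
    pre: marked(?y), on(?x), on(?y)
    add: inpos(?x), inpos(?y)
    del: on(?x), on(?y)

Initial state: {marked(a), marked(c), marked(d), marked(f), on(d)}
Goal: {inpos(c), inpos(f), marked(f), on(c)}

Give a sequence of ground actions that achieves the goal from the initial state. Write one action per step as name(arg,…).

move(c,d); move(f,a); drop(c,f); move(c,c)

1. move(c,d)  →  {marked(a), marked(c), marked(f), on(c), on(d)}
2. move(f,a)  →  {marked(c), marked(f), on(c), on(d), on(f)}
3. drop(c,f)  →  {inpos(c), inpos(f), marked(c), marked(f), on(d)}
4. move(c,c)  →  {inpos(c), inpos(f), marked(f), on(c), on(d)}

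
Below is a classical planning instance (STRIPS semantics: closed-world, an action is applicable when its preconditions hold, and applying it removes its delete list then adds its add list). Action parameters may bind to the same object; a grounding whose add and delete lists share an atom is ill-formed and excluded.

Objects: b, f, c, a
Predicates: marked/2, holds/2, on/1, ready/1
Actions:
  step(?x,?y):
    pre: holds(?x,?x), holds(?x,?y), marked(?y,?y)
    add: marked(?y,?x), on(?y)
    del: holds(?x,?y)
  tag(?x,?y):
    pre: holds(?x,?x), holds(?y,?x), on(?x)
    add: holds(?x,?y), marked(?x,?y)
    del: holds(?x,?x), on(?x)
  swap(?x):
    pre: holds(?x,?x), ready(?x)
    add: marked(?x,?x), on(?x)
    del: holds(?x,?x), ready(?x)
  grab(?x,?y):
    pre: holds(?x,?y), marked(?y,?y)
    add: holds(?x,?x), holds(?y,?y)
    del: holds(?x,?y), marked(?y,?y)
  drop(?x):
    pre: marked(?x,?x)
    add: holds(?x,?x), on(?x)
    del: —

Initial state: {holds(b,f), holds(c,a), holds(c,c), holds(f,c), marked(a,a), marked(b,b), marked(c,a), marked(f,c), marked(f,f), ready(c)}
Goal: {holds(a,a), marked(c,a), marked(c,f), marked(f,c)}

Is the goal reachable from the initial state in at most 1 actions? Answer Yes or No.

1. swap(c)  →  {holds(b,f), holds(c,a), holds(f,c), marked(a,a), marked(b,b), marked(c,a), marked(c,c), marked(f,c), marked(f,f), on(c)}
2. grab(c,a)  →  {holds(a,a), holds(b,f), holds(c,c), holds(f,c), marked(b,b), marked(c,a), marked(c,c), marked(f,c), marked(f,f), on(c)}
3. tag(c,f)  →  {holds(a,a), holds(b,f), holds(c,f), holds(f,c), marked(b,b), marked(c,a), marked(c,c), marked(c,f), marked(f,c), marked(f,f)}
optimal plan length = 3; 3 > 1

No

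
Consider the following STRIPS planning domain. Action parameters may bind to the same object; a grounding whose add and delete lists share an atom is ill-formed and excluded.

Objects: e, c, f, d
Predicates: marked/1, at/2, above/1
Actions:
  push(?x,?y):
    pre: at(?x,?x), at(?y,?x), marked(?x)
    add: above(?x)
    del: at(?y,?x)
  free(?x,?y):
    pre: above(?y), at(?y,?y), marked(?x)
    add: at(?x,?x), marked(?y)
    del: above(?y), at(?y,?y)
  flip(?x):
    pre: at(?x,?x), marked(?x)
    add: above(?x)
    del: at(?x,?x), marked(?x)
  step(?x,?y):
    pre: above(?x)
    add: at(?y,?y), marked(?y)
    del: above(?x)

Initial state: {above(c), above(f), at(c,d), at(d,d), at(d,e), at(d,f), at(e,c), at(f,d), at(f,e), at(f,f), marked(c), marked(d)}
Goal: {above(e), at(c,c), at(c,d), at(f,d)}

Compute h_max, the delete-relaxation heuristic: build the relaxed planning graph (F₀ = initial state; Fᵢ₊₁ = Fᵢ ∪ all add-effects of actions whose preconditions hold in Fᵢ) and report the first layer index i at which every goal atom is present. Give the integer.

2

F0 = init (12 atoms)
F1 = F0 ∪ {above(d), at(c,c), at(e,e), marked(e), marked(f)}  (17 atoms)
F2 = F1 ∪ {above(e)}  (18 atoms)
goal ⊆ F2  ⇒  h_max = 2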